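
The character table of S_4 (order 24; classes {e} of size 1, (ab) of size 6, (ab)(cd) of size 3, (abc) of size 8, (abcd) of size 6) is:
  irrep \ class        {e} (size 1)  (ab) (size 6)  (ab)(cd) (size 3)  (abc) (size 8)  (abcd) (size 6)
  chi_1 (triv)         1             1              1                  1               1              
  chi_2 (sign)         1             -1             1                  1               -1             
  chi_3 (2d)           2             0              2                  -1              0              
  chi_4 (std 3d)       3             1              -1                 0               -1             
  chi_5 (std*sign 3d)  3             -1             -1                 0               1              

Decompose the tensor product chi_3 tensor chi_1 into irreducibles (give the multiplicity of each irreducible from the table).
chi_3 tensor chi_1 = chi_3 (all other irreducibles have multiplicity 0).

Argument: The character of a tensor product is the pointwise product (chi_3 * chi_1)(C) = chi_3(C) * chi_1(C):
  {e}: (2)*(1), (ab): (0)*(1), (ab)(cd): (2)*(1), (abc): (-1)*(1), (abcd): (0)*(1)
so (chi_3 * chi_1) takes values
  {e} -> 2, (ab) -> 0, (ab)(cd) -> 2, (abc) -> -1, (abcd) -> 0.
Now take the inner product of this character with each irreducible chi from the table, <chi_3*chi_1, chi> = (1/24) sum_C |C| (chi_3*chi_1)(C) conj(chi(C)):
  <chi_3*chi_1, chi_1> = (1/24)[1*(2)*conj(1) + 6*(0)*conj(1) + 3*(2)*conj(1) + 8*(-1)*conj(1) + 6*(0)*conj(1)]
      = (1/24)[(2) + (0) + (6) + (-8) + (0)] = 0/24 = 0
  <chi_3*chi_1, chi_2> = (1/24)[1*(2)*conj(1) + 6*(0)*conj(-1) + 3*(2)*conj(1) + 8*(-1)*conj(1) + 6*(0)*conj(-1)]
      = (1/24)[(2) + (0) + (6) + (-8) + (0)] = 0/24 = 0
  <chi_3*chi_1, chi_3> = (1/24)[1*(2)*conj(2) + 6*(0)*conj(0) + 3*(2)*conj(2) + 8*(-1)*conj(-1) + 6*(0)*conj(0)]
      = (1/24)[(4) + (0) + (12) + (8) + (0)] = 24/24 = 1
  <chi_3*chi_1, chi_4> = (1/24)[1*(2)*conj(3) + 6*(0)*conj(1) + 3*(2)*conj(-1) + 8*(-1)*conj(0) + 6*(0)*conj(-1)]
      = (1/24)[(6) + (0) + (-6) + (0) + (0)] = 0/24 = 0
  <chi_3*chi_1, chi_5> = (1/24)[1*(2)*conj(3) + 6*(0)*conj(-1) + 3*(2)*conj(-1) + 8*(-1)*conj(0) + 6*(0)*conj(1)]
      = (1/24)[(6) + (0) + (-6) + (0) + (0)] = 0/24 = 0
Hence the multiplicities are chi_3: 1. Dimension check: dim(chi_3)*dim(chi_1) = 2*1 = 2 and sum (mult * dim) = 1*2 = 2.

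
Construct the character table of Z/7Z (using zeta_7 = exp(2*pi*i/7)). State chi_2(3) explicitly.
Character table of Z/7Z (irreps indexed chi_0,...,chi_6 with chi_k(m) = zeta_7^(k*m), zeta_7 = exp(2*pi*i/7)):
  irrep \ class  {0} (size 1)  {1} (size 1)    {2} (size 1)    {3} (size 1)    {4} (size 1)    {5} (size 1)    {6} (size 1)  
  chi_0          1             1               1               1               1               1               1             
  chi_1          1             exp(2*I*pi/7)   exp(4*I*pi/7)   exp(6*I*pi/7)   exp(-6*I*pi/7)  exp(-4*I*pi/7)  exp(-2*I*pi/7)
  chi_2          1             exp(4*I*pi/7)   exp(-6*I*pi/7)  exp(-2*I*pi/7)  exp(2*I*pi/7)   exp(6*I*pi/7)   exp(-4*I*pi/7)
  chi_3          1             exp(6*I*pi/7)   exp(-2*I*pi/7)  exp(4*I*pi/7)   exp(-4*I*pi/7)  exp(2*I*pi/7)   exp(-6*I*pi/7)
  chi_4          1             exp(-6*I*pi/7)  exp(2*I*pi/7)   exp(-4*I*pi/7)  exp(4*I*pi/7)   exp(-2*I*pi/7)  exp(6*I*pi/7) 
  chi_5          1             exp(-4*I*pi/7)  exp(6*I*pi/7)   exp(2*I*pi/7)   exp(-2*I*pi/7)  exp(-6*I*pi/7)  exp(4*I*pi/7) 
  chi_6          1             exp(-2*I*pi/7)  exp(-4*I*pi/7)  exp(-6*I*pi/7)  exp(6*I*pi/7)   exp(4*I*pi/7)   exp(2*I*pi/7) 

Spot check: chi_2(3) = zeta_7^(2*3) = zeta_7^6 = exp(-2*I*pi/7).

Working: Z/7Z is abelian, so all 7 irreducible complex representations are 1-dimensional. They are given by chi_k(m) = zeta_7^(k*m) for k = 0,...,6. Row orthogonality: sum_m chi_k(m) conj(chi_l(m)) = 7 * [k = l].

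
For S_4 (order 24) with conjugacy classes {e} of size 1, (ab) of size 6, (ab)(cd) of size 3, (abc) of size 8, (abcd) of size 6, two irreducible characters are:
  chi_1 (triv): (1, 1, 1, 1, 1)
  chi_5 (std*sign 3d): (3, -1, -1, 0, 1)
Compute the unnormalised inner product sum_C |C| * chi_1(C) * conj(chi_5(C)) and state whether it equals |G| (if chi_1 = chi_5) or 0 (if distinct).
Sum = 0; so <chi_1, chi_5> = 0 (distinct irreducibles are orthogonal).

Why: Compute term by term over conjugacy classes (|C| * chi_1(C) * conj(chi_5(C))):
  1*(1)*conj(3) + 6*(1)*conj(-1) + 3*(1)*conj(-1) + 8*(1)*conj(0) + 6*(1)*conj(1)
  = (3) + (-6) + (-3) + (0) + (6)
  = 0.
Dividing by |G| = 24 gives 0/24 = 0, matching the row-orthogonality relation <chi_1, chi_5> = [chi_1 = chi_5].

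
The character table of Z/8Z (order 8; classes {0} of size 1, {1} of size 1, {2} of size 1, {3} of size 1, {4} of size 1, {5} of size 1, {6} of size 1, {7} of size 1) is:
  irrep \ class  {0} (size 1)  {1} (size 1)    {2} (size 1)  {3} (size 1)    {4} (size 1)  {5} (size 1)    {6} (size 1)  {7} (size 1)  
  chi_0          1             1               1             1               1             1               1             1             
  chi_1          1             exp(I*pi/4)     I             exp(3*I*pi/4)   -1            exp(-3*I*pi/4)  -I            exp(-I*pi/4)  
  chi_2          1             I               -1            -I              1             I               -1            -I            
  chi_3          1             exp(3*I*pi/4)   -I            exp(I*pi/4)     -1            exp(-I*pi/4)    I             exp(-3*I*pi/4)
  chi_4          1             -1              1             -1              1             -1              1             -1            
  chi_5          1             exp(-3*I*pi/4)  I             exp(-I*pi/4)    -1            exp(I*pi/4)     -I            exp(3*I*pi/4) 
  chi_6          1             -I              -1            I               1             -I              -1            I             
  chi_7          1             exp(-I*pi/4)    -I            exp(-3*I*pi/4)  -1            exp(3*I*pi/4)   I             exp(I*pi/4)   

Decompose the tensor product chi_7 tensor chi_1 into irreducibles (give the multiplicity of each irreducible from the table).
chi_7 tensor chi_1 = chi_0 (all other irreducibles have multiplicity 0).

Working: The character of a tensor product is the pointwise product (chi_7 * chi_1)(C) = chi_7(C) * chi_1(C):
  {0}: (1)*(1), {1}: (exp(-I*pi/4))*(exp(I*pi/4)), {2}: (-I)*(I), {3}: (exp(-3*I*pi/4))*(exp(3*I*pi/4)), {4}: (-1)*(-1), {5}: (exp(3*I*pi/4))*(exp(-3*I*pi/4)), {6}: (I)*(-I), {7}: (exp(I*pi/4))*(exp(-I*pi/4))
so (chi_7 * chi_1) takes values
  {0} -> 1, {1} -> 1, {2} -> 1, {3} -> 1, {4} -> 1, {5} -> 1, {6} -> 1, {7} -> 1.
Now take the inner product of this character with each irreducible chi from the table, <chi_7*chi_1, chi> = (1/8) sum_C |C| (chi_7*chi_1)(C) conj(chi(C)):
  <chi_7*chi_1, chi_0> = (1/8)[1*(1)*conj(1) + 1*(1)*conj(1) + 1*(1)*conj(1) + 1*(1)*conj(1) + 1*(1)*conj(1) + 1*(1)*conj(1) + 1*(1)*conj(1) + 1*(1)*conj(1)]
      = (1/8)[(1) + (1) + (1) + (1) + (1) + (1) + (1) + (1)] = 8/8 = 1
  <chi_7*chi_1, chi_1> = (1/8)[1*(1)*conj(1) + 1*(1)*conj(exp(I*pi/4)) + 1*(1)*conj(I) + 1*(1)*conj(exp(3*I*pi/4)) + 1*(1)*conj(-1) + 1*(1)*conj(exp(-3*I*pi/4)) + 1*(1)*conj(-I) + 1*(1)*conj(exp(-I*pi/4))]
      = (1/8)[(1) + (exp(-I*pi/4)) + (-I) + (exp(-3*I*pi/4)) + (-1) + (exp(3*I*pi/4)) + (I) + (exp(I*pi/4))] = 0/8 = 0
  <chi_7*chi_1, chi_2> = (1/8)[1*(1)*conj(1) + 1*(1)*conj(I) + 1*(1)*conj(-1) + 1*(1)*conj(-I) + 1*(1)*conj(1) + 1*(1)*conj(I) + 1*(1)*conj(-1) + 1*(1)*conj(-I)]
      = (1/8)[(1) + (-I) + (-1) + (I) + (1) + (-I) + (-1) + (I)] = 0/8 = 0
  <chi_7*chi_1, chi_3> = (1/8)[1*(1)*conj(1) + 1*(1)*conj(exp(3*I*pi/4)) + 1*(1)*conj(-I) + 1*(1)*conj(exp(I*pi/4)) + 1*(1)*conj(-1) + 1*(1)*conj(exp(-I*pi/4)) + 1*(1)*conj(I) + 1*(1)*conj(exp(-3*I*pi/4))]
      = (1/8)[(1) + (exp(-3*I*pi/4)) + (I) + (exp(-I*pi/4)) + (-1) + (exp(I*pi/4)) + (-I) + (exp(3*I*pi/4))] = 0/8 = 0
  <chi_7*chi_1, chi_4> = (1/8)[1*(1)*conj(1) + 1*(1)*conj(-1) + 1*(1)*conj(1) + 1*(1)*conj(-1) + 1*(1)*conj(1) + 1*(1)*conj(-1) + 1*(1)*conj(1) + 1*(1)*conj(-1)]
      = (1/8)[(1) + (-1) + (1) + (-1) + (1) + (-1) + (1) + (-1)] = 0/8 = 0
  <chi_7*chi_1, chi_5> = (1/8)[1*(1)*conj(1) + 1*(1)*conj(exp(-3*I*pi/4)) + 1*(1)*conj(I) + 1*(1)*conj(exp(-I*pi/4)) + 1*(1)*conj(-1) + 1*(1)*conj(exp(I*pi/4)) + 1*(1)*conj(-I) + 1*(1)*conj(exp(3*I*pi/4))]
      = (1/8)[(1) + (exp(3*I*pi/4)) + (-I) + (exp(I*pi/4)) + (-1) + (exp(-I*pi/4)) + (I) + (exp(-3*I*pi/4))] = 0/8 = 0
  <chi_7*chi_1, chi_6> = (1/8)[1*(1)*conj(1) + 1*(1)*conj(-I) + 1*(1)*conj(-1) + 1*(1)*conj(I) + 1*(1)*conj(1) + 1*(1)*conj(-I) + 1*(1)*conj(-1) + 1*(1)*conj(I)]
      = (1/8)[(1) + (I) + (-1) + (-I) + (1) + (I) + (-1) + (-I)] = 0/8 = 0
  <chi_7*chi_1, chi_7> = (1/8)[1*(1)*conj(1) + 1*(1)*conj(exp(-I*pi/4)) + 1*(1)*conj(-I) + 1*(1)*conj(exp(-3*I*pi/4)) + 1*(1)*conj(-1) + 1*(1)*conj(exp(3*I*pi/4)) + 1*(1)*conj(I) + 1*(1)*conj(exp(I*pi/4))]
      = (1/8)[(1) + (exp(I*pi/4)) + (I) + (exp(3*I*pi/4)) + (-1) + (exp(-3*I*pi/4)) + (-I) + (exp(-I*pi/4))] = 0/8 = 0
(Exp terms are combined using exp(i*s)*conj(exp(i*t)) = exp(i*(s-t)), and sums of them are collapsed using the identity that for every m > 1 the m distinct m-th roots of unity sum to 0, e.g. 1 + exp(2*I*pi/3) + exp(-2*I*pi/3) = 0.)
Hence the multiplicities are chi_0: 1. Dimension check: dim(chi_7)*dim(chi_1) = 1*1 = 1 and sum (mult * dim) = 1*1 = 1.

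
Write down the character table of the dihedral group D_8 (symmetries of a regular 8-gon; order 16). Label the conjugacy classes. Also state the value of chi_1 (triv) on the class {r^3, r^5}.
Conjugacy classes: {e} of size 1, {r^4} of size 1, {r^1, r^7} of size 2, {r^2, r^6} of size 2, {r^3, r^5} of size 2, {s, sr^2, ...} of size 4, {sr, sr^3, ...} of size 4.
Character table:
  irrep \ class              {e} (size 1)  {r^4} (size 1)  {r^1, r^7} (size 2)  {r^2, r^6} (size 2)  {r^3, r^5} (size 2)  {s, sr^2, ...} (size 4)  {sr, sr^3, ...} (size 4)
  chi_1 (triv)               1             1               1                    1                    1                    1                        1                       
  chi_2 (sign: r->1, s->-1)  1             1               1                    1                    1                    -1                       -1                      
  chi_3 (r->-1, s->1)        1             1               -1                   1                    -1                   1                        -1                      
  chi_4 (r->-1, s->-1)       1             1               -1                   1                    -1                   -1                       1                       
  chi_5 (2d, j=1)            2             -2              sqrt(2)              0                    -sqrt(2)             0                        0                       
  chi_6 (2d, j=2)            2             2               0                    -2                   0                    0                        0                       
  chi_7 (2d, j=3)            2             -2              -sqrt(2)             0                    sqrt(2)              0                        0                       

Spot check: chi_1 (triv) on {r^3, r^5} = 1.

Details: D_8 has order 2*8 = 16 with 7 conjugacy classes, hence 7 irreducibles. Sum of squared dims 1 + 1 + 1 + 1 + 4 + 4 + 4 = 16 = |G|. Linear characters come from the abelianisation; the 2-dimensional irreps have character r^k -> 2*cos(2*pi*j*k/8), reflections -> 0.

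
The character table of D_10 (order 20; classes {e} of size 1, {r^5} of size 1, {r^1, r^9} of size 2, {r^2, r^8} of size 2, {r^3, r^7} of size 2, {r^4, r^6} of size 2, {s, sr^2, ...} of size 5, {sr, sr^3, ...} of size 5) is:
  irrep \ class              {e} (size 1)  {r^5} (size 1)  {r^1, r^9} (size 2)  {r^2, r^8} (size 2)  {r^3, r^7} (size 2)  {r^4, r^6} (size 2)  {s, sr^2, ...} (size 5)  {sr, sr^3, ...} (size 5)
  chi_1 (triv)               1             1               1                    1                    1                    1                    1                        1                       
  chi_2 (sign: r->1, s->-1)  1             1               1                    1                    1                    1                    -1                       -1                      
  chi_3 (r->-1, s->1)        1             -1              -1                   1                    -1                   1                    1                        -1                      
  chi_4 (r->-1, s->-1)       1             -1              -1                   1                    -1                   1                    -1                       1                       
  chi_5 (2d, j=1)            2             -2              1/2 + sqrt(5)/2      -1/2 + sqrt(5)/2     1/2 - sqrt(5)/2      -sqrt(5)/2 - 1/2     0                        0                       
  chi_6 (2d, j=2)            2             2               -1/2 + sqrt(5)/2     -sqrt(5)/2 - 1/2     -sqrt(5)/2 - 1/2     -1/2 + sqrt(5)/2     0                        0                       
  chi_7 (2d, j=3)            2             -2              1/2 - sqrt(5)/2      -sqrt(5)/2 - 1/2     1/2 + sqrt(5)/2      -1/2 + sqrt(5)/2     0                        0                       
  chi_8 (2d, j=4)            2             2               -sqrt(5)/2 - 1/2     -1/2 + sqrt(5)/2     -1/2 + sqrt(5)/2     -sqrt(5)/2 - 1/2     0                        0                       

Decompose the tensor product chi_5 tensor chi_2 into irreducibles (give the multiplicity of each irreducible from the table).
chi_5 tensor chi_2 = chi_5 (all other irreducibles have multiplicity 0).

Argument: The character of a tensor product is the pointwise product (chi_5 * chi_2)(C) = chi_5(C) * chi_2(C):
  {e}: (2)*(1), {r^5}: (-2)*(1), {r^1, r^9}: (1/2 + sqrt(5)/2)*(1), {r^2, r^8}: (-1/2 + sqrt(5)/2)*(1), {r^3, r^7}: (1/2 - sqrt(5)/2)*(1), {r^4, r^6}: (-sqrt(5)/2 - 1/2)*(1), {s, sr^2, ...}: (0)*(-1), {sr, sr^3, ...}: (0)*(-1)
so (chi_5 * chi_2) takes values
  {e} -> 2, {r^5} -> -2, {r^1, r^9} -> 1/2 + sqrt(5)/2, {r^2, r^8} -> -1/2 + sqrt(5)/2, {r^3, r^7} -> 1/2 - sqrt(5)/2, {r^4, r^6} -> -sqrt(5)/2 - 1/2, {s, sr^2, ...} -> 0, {sr, sr^3, ...} -> 0.
Now take the inner product of this character with each irreducible chi from the table, <chi_5*chi_2, chi> = (1/20) sum_C |C| (chi_5*chi_2)(C) conj(chi(C)):
  <chi_5*chi_2, chi_1> = (1/20)[1*(2)*conj(1) + 1*(-2)*conj(1) + 2*(1/2 + sqrt(5)/2)*conj(1) + 2*(-1/2 + sqrt(5)/2)*conj(1) + 2*(1/2 - sqrt(5)/2)*conj(1) + 2*(-sqrt(5)/2 - 1/2)*conj(1) + 5*(0)*conj(1) + 5*(0)*conj(1)]
      = (1/20)[(2) + (-2) + (1 + sqrt(5)) + (-1 + sqrt(5)) + (1 - sqrt(5)) + (-sqrt(5) - 1) + (0) + (0)] = 0/20 = 0
  <chi_5*chi_2, chi_2> = (1/20)[1*(2)*conj(1) + 1*(-2)*conj(1) + 2*(1/2 + sqrt(5)/2)*conj(1) + 2*(-1/2 + sqrt(5)/2)*conj(1) + 2*(1/2 - sqrt(5)/2)*conj(1) + 2*(-sqrt(5)/2 - 1/2)*conj(1) + 5*(0)*conj(-1) + 5*(0)*conj(-1)]
      = (1/20)[(2) + (-2) + (1 + sqrt(5)) + (-1 + sqrt(5)) + (1 - sqrt(5)) + (-sqrt(5) - 1) + (0) + (0)] = 0/20 = 0
  <chi_5*chi_2, chi_3> = (1/20)[1*(2)*conj(1) + 1*(-2)*conj(-1) + 2*(1/2 + sqrt(5)/2)*conj(-1) + 2*(-1/2 + sqrt(5)/2)*conj(1) + 2*(1/2 - sqrt(5)/2)*conj(-1) + 2*(-sqrt(5)/2 - 1/2)*conj(1) + 5*(0)*conj(1) + 5*(0)*conj(-1)]
      = (1/20)[(2) + (2) + (-sqrt(5) - 1) + (-1 + sqrt(5)) + (-1 + sqrt(5)) + (-sqrt(5) - 1) + (0) + (0)] = 0/20 = 0
  <chi_5*chi_2, chi_4> = (1/20)[1*(2)*conj(1) + 1*(-2)*conj(-1) + 2*(1/2 + sqrt(5)/2)*conj(-1) + 2*(-1/2 + sqrt(5)/2)*conj(1) + 2*(1/2 - sqrt(5)/2)*conj(-1) + 2*(-sqrt(5)/2 - 1/2)*conj(1) + 5*(0)*conj(-1) + 5*(0)*conj(1)]
      = (1/20)[(2) + (2) + (-sqrt(5) - 1) + (-1 + sqrt(5)) + (-1 + sqrt(5)) + (-sqrt(5) - 1) + (0) + (0)] = 0/20 = 0
  <chi_5*chi_2, chi_5> = (1/20)[1*(2)*conj(2) + 1*(-2)*conj(-2) + 2*(1/2 + sqrt(5)/2)*conj(1/2 + sqrt(5)/2) + 2*(-1/2 + sqrt(5)/2)*conj(-1/2 + sqrt(5)/2) + 2*(1/2 - sqrt(5)/2)*conj(1/2 - sqrt(5)/2) + 2*(-sqrt(5)/2 - 1/2)*conj(-sqrt(5)/2 - 1/2) + 5*(0)*conj(0) + 5*(0)*conj(0)]
      = (1/20)[(4) + (4) + (sqrt(5) + 3) + (3 - sqrt(5)) + (3 - sqrt(5)) + (sqrt(5) + 3) + (0) + (0)] = 20/20 = 1
  <chi_5*chi_2, chi_6> = (1/20)[1*(2)*conj(2) + 1*(-2)*conj(2) + 2*(1/2 + sqrt(5)/2)*conj(-1/2 + sqrt(5)/2) + 2*(-1/2 + sqrt(5)/2)*conj(-sqrt(5)/2 - 1/2) + 2*(1/2 - sqrt(5)/2)*conj(-sqrt(5)/2 - 1/2) + 2*(-sqrt(5)/2 - 1/2)*conj(-1/2 + sqrt(5)/2) + 5*(0)*conj(0) + 5*(0)*conj(0)]
      = (1/20)[(4) + (-4) + (2) + (-2) + (2) + (-2) + (0) + (0)] = 0/20 = 0
  <chi_5*chi_2, chi_7> = (1/20)[1*(2)*conj(2) + 1*(-2)*conj(-2) + 2*(1/2 + sqrt(5)/2)*conj(1/2 - sqrt(5)/2) + 2*(-1/2 + sqrt(5)/2)*conj(-sqrt(5)/2 - 1/2) + 2*(1/2 - sqrt(5)/2)*conj(1/2 + sqrt(5)/2) + 2*(-sqrt(5)/2 - 1/2)*conj(-1/2 + sqrt(5)/2) + 5*(0)*conj(0) + 5*(0)*conj(0)]
      = (1/20)[(4) + (4) + (-2) + (-2) + (-2) + (-2) + (0) + (0)] = 0/20 = 0
  <chi_5*chi_2, chi_8> = (1/20)[1*(2)*conj(2) + 1*(-2)*conj(2) + 2*(1/2 + sqrt(5)/2)*conj(-sqrt(5)/2 - 1/2) + 2*(-1/2 + sqrt(5)/2)*conj(-1/2 + sqrt(5)/2) + 2*(1/2 - sqrt(5)/2)*conj(-1/2 + sqrt(5)/2) + 2*(-sqrt(5)/2 - 1/2)*conj(-sqrt(5)/2 - 1/2) + 5*(0)*conj(0) + 5*(0)*conj(0)]
      = (1/20)[(4) + (-4) + (-3 - sqrt(5)) + (3 - sqrt(5)) + (-3 + sqrt(5)) + (sqrt(5) + 3) + (0) + (0)] = 0/20 = 0
Hence the multiplicities are chi_5: 1. Dimension check: dim(chi_5)*dim(chi_2) = 2*1 = 2 and sum (mult * dim) = 1*2 = 2.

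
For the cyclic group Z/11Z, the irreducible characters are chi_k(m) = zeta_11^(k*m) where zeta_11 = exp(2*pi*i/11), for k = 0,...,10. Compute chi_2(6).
chi_2(6) = zeta_11^12 = exp(2*I*pi/11)

Explanation: chi_2(6) = zeta_11^(2*6) = zeta_11^12. Since zeta_11^11 = 1, this equals zeta_11^1 = exp(2*pi*i*1/11) = exp(2*I*pi/11).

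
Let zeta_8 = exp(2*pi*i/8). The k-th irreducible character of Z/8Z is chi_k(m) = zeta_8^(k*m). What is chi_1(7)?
chi_1(7) = zeta_8^7 = exp(-I*pi/4)

chi_1(7) = zeta_8^(1*7) = zeta_8^7. Since zeta_8^8 = 1, this equals zeta_8^7 = exp(2*pi*i*7/8) = exp(-I*pi/4).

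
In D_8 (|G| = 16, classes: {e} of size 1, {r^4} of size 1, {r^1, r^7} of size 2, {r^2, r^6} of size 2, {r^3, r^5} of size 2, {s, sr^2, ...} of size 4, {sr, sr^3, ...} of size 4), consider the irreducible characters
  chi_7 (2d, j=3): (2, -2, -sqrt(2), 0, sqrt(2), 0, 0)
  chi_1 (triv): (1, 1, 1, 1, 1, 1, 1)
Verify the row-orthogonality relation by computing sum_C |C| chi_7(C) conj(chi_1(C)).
Sum = 0; so <chi_7, chi_1> = 0 (distinct irreducibles are orthogonal).

Reasoning: Compute term by term over conjugacy classes (|C| * chi_7(C) * conj(chi_1(C))):
  1*(2)*conj(1) + 1*(-2)*conj(1) + 2*(-sqrt(2))*conj(1) + 2*(0)*conj(1) + 2*(sqrt(2))*conj(1) + 4*(0)*conj(1) + 4*(0)*conj(1)
  = (2) + (-2) + (-2*sqrt(2)) + (0) + (2*sqrt(2)) + (0) + (0)
  = 0.
Dividing by |G| = 16 gives 0/16 = 0, matching the row-orthogonality relation <chi_7, chi_1> = [chi_7 = chi_1].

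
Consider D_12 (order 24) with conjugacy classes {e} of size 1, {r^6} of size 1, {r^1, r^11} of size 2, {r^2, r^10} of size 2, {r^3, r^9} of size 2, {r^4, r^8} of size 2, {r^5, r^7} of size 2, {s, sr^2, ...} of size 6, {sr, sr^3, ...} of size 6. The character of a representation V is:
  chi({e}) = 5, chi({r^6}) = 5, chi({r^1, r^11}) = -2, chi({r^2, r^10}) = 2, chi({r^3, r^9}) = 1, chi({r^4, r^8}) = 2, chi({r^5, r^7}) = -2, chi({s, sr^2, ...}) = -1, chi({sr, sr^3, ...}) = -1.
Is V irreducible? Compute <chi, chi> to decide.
Not irreducible (reducible): <chi, chi> = 4 > 1.

Argument: <chi, chi> = (1/|G|) sum_C |C| * |chi(C)|^2 = (1/24)[1*|5|^2 + 1*|5|^2 + 2*|-2|^2 + 2*|2|^2 + 2*|1|^2 + 2*|2|^2 + 2*|-2|^2 + 6*|-1|^2 + 6*|-1|^2]
  = (1/24)[(25) + (25) + (8) + (8) + (2) + (8) + (8) + (6) + (6)] = 96/24 = 4.
A character is irreducible iff <chi, chi> = 1, so this representation is reducible.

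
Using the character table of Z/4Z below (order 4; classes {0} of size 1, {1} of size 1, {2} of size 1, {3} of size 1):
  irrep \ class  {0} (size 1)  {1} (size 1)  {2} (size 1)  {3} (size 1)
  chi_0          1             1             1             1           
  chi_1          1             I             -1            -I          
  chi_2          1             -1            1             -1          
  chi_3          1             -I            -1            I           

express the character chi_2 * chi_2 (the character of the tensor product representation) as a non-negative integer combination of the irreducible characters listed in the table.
chi_2 tensor chi_2 = chi_0 (all other irreducibles have multiplicity 0).

Proof sketch: The character of a tensor product is the pointwise product (chi_2 * chi_2)(C) = chi_2(C) * chi_2(C):
  {0}: (1)*(1), {1}: (-1)*(-1), {2}: (1)*(1), {3}: (-1)*(-1)
so (chi_2 * chi_2) takes values
  {0} -> 1, {1} -> 1, {2} -> 1, {3} -> 1.
Now take the inner product of this character with each irreducible chi from the table, <chi_2*chi_2, chi> = (1/4) sum_C |C| (chi_2*chi_2)(C) conj(chi(C)):
  <chi_2*chi_2, chi_0> = (1/4)[1*(1)*conj(1) + 1*(1)*conj(1) + 1*(1)*conj(1) + 1*(1)*conj(1)]
      = (1/4)[(1) + (1) + (1) + (1)] = 4/4 = 1
  <chi_2*chi_2, chi_1> = (1/4)[1*(1)*conj(1) + 1*(1)*conj(I) + 1*(1)*conj(-1) + 1*(1)*conj(-I)]
      = (1/4)[(1) + (-I) + (-1) + (I)] = 0/4 = 0
  <chi_2*chi_2, chi_2> = (1/4)[1*(1)*conj(1) + 1*(1)*conj(-1) + 1*(1)*conj(1) + 1*(1)*conj(-1)]
      = (1/4)[(1) + (-1) + (1) + (-1)] = 0/4 = 0
  <chi_2*chi_2, chi_3> = (1/4)[1*(1)*conj(1) + 1*(1)*conj(-I) + 1*(1)*conj(-1) + 1*(1)*conj(I)]
      = (1/4)[(1) + (I) + (-1) + (-I)] = 0/4 = 0
(Exp terms are combined using exp(i*s)*conj(exp(i*t)) = exp(i*(s-t)), and sums of them are collapsed using the identity that for every m > 1 the m distinct m-th roots of unity sum to 0, e.g. 1 + exp(2*I*pi/3) + exp(-2*I*pi/3) = 0.)
Hence the multiplicities are chi_0: 1. Dimension check: dim(chi_2)*dim(chi_2) = 1*1 = 1 and sum (mult * dim) = 1*1 = 1.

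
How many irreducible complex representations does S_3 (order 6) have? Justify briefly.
3

Argument: The number of irreducible complex representations of a finite group equals its number of conjugacy classes. Conjugacy classes in S_3 correspond to cycle types, i.e. partitions of 3; there are p(3) = 3 of them, so S_3 (order 6) has exactly 3 irreducible complex representations.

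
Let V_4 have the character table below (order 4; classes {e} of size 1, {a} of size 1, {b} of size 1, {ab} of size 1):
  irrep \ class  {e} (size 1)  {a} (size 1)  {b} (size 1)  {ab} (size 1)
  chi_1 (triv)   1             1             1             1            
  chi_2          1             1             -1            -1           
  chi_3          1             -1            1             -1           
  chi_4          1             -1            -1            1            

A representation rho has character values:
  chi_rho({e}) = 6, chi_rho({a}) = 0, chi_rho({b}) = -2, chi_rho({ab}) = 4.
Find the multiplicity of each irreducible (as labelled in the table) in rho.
Multiplicities: chi_1: 2, chi_2: 1, chi_3: 0, chi_4: 3.

Derivation: Use <chi_rho, chi> = (1/|G|) sum_C |C| * chi_rho(C) * conj(chi(C)) with |G| = 4 for each irreducible chi in the table:
  <chi_rho, chi_1> = (1/4)[1*(6)*conj(1) + 1*(0)*conj(1) + 1*(-2)*conj(1) + 1*(4)*conj(1)]
      = (1/4)[(6) + (0) + (-2) + (4)] = 8/4 = 2
  <chi_rho, chi_2> = (1/4)[1*(6)*conj(1) + 1*(0)*conj(1) + 1*(-2)*conj(-1) + 1*(4)*conj(-1)]
      = (1/4)[(6) + (0) + (2) + (-4)] = 4/4 = 1
  <chi_rho, chi_3> = (1/4)[1*(6)*conj(1) + 1*(0)*conj(-1) + 1*(-2)*conj(1) + 1*(4)*conj(-1)]
      = (1/4)[(6) + (0) + (-2) + (-4)] = 0/4 = 0
  <chi_rho, chi_4> = (1/4)[1*(6)*conj(1) + 1*(0)*conj(-1) + 1*(-2)*conj(-1) + 1*(4)*conj(1)]
      = (1/4)[(6) + (0) + (2) + (4)] = 12/4 = 3
Dimension check: dim(rho) = sum (mult * dim) = 2*1 + 1*1 + 0*1 + 3*1 = 6 = chi_rho(e) = 6.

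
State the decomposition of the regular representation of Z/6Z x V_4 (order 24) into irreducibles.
Each irreducible V_i of dimension d_i appears with multiplicity d_i, i.e. rho_reg = (direct sum over all irreducibles V_i) d_i V_i. The irreducible dimensions for Z/6Z x V_4 are 1, 1, 1, 1, 1, 1, 1, 1, 1, 1, 1, 1, 1, 1, 1, 1, 1, 1, 1, 1, 1, 1, 1, 1: 24 irreducibles of dimension 1, each with multiplicity 1. Total dimension 24*1*1 = 24 = |G|.

Justification: General theorem: in the regular representation of a finite group G, each irreducible appears with multiplicity equal to its dimension. Check: dim(rho_reg) = sum d_i^2 = 1 + 1 + 1 + 1 + 1 + 1 + 1 + 1 + 1 + 1 + 1 + 1 + 1 + 1 + 1 + 1 + 1 + 1 + 1 + 1 + 1 + 1 + 1 + 1 = 24 = |G|.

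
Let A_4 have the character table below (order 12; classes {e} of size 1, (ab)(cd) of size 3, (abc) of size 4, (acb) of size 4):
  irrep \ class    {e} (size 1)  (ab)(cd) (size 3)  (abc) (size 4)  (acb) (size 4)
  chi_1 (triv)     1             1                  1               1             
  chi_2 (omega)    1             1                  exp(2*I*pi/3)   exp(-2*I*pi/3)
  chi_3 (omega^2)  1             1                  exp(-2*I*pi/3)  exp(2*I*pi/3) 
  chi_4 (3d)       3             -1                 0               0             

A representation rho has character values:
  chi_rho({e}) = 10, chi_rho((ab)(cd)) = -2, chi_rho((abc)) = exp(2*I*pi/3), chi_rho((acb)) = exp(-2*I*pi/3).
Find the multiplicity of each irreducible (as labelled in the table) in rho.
Multiplicities: chi_1: 0, chi_2: 1, chi_3: 0, chi_4: 3.

Proof sketch: Use <chi_rho, chi> = (1/|G|) sum_C |C| * chi_rho(C) * conj(chi(C)) with |G| = 12 for each irreducible chi in the table:
  <chi_rho, chi_1> = (1/12)[1*(10)*conj(1) + 3*(-2)*conj(1) + 4*(exp(2*I*pi/3))*conj(1) + 4*(exp(-2*I*pi/3))*conj(1)]
      = (1/12)[(10) + (-6) + (4*exp(2*I*pi/3)) + (4*exp(-2*I*pi/3))] = 0/12 = 0
  <chi_rho, chi_2> = (1/12)[1*(10)*conj(1) + 3*(-2)*conj(1) + 4*(exp(2*I*pi/3))*conj(exp(2*I*pi/3)) + 4*(exp(-2*I*pi/3))*conj(exp(-2*I*pi/3))]
      = (1/12)[(10) + (-6) + (4) + (4)] = 12/12 = 1
  <chi_rho, chi_3> = (1/12)[1*(10)*conj(1) + 3*(-2)*conj(1) + 4*(exp(2*I*pi/3))*conj(exp(-2*I*pi/3)) + 4*(exp(-2*I*pi/3))*conj(exp(2*I*pi/3))]
      = (1/12)[(10) + (-6) + (4*exp(-2*I*pi/3)) + (4*exp(2*I*pi/3))] = 0/12 = 0
  <chi_rho, chi_4> = (1/12)[1*(10)*conj(3) + 3*(-2)*conj(-1) + 4*(exp(2*I*pi/3))*conj(0) + 4*(exp(-2*I*pi/3))*conj(0)]
      = (1/12)[(30) + (6) + (0) + (0)] = 36/12 = 3
(Exp terms are combined using exp(i*s)*conj(exp(i*t)) = exp(i*(s-t)), and sums of them are collapsed using the identity that for every m > 1 the m distinct m-th roots of unity sum to 0, e.g. 1 + exp(2*I*pi/3) + exp(-2*I*pi/3) = 0.)
Dimension check: dim(rho) = sum (mult * dim) = 0*1 + 1*1 + 0*1 + 3*3 = 10 = chi_rho(e) = 10.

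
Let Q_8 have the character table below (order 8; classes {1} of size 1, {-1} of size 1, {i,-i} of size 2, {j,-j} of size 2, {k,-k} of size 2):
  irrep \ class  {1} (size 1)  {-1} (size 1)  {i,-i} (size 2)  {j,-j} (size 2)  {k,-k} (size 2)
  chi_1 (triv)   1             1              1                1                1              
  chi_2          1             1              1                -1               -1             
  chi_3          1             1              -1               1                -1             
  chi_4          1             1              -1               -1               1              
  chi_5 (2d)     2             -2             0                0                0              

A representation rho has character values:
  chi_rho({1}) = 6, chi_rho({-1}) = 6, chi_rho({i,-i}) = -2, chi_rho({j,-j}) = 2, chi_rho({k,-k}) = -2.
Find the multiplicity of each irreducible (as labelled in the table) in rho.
Multiplicities: chi_1: 1, chi_2: 1, chi_3: 3, chi_4: 1, chi_5: 0.

Reasoning: Use <chi_rho, chi> = (1/|G|) sum_C |C| * chi_rho(C) * conj(chi(C)) with |G| = 8 for each irreducible chi in the table:
  <chi_rho, chi_1> = (1/8)[1*(6)*conj(1) + 1*(6)*conj(1) + 2*(-2)*conj(1) + 2*(2)*conj(1) + 2*(-2)*conj(1)]
      = (1/8)[(6) + (6) + (-4) + (4) + (-4)] = 8/8 = 1
  <chi_rho, chi_2> = (1/8)[1*(6)*conj(1) + 1*(6)*conj(1) + 2*(-2)*conj(1) + 2*(2)*conj(-1) + 2*(-2)*conj(-1)]
      = (1/8)[(6) + (6) + (-4) + (-4) + (4)] = 8/8 = 1
  <chi_rho, chi_3> = (1/8)[1*(6)*conj(1) + 1*(6)*conj(1) + 2*(-2)*conj(-1) + 2*(2)*conj(1) + 2*(-2)*conj(-1)]
      = (1/8)[(6) + (6) + (4) + (4) + (4)] = 24/8 = 3
  <chi_rho, chi_4> = (1/8)[1*(6)*conj(1) + 1*(6)*conj(1) + 2*(-2)*conj(-1) + 2*(2)*conj(-1) + 2*(-2)*conj(1)]
      = (1/8)[(6) + (6) + (4) + (-4) + (-4)] = 8/8 = 1
  <chi_rho, chi_5> = (1/8)[1*(6)*conj(2) + 1*(6)*conj(-2) + 2*(-2)*conj(0) + 2*(2)*conj(0) + 2*(-2)*conj(0)]
      = (1/8)[(12) + (-12) + (0) + (0) + (0)] = 0/8 = 0
Dimension check: dim(rho) = sum (mult * dim) = 1*1 + 1*1 + 3*1 + 1*1 + 0*2 = 6 = chi_rho(e) = 6.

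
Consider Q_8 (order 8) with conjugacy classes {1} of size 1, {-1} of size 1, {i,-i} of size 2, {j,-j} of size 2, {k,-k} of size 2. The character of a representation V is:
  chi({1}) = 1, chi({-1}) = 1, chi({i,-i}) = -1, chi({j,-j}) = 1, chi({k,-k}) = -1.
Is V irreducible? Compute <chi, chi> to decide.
Irreducible: <chi, chi> = 1.

Proof sketch: <chi, chi> = (1/|G|) sum_C |C| * |chi(C)|^2 = (1/8)[1*|1|^2 + 1*|1|^2 + 2*|-1|^2 + 2*|1|^2 + 2*|-1|^2]
  = (1/8)[(1) + (1) + (2) + (2) + (2)] = 8/8 = 1.
A character is irreducible iff <chi, chi> = 1, so this representation is irreducible.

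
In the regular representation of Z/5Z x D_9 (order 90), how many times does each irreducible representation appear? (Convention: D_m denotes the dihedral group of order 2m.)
Each irreducible V_i of dimension d_i appears with multiplicity d_i, i.e. rho_reg = (direct sum over all irreducibles V_i) d_i V_i. The irreducible dimensions for Z/5Z x D_9 are 1, 1, 1, 1, 1, 1, 1, 1, 1, 1, 2, 2, 2, 2, 2, 2, 2, 2, 2, 2, 2, 2, 2, 2, 2, 2, 2, 2, 2, 2: 10 irreducibles of dimension 1, each with multiplicity 1; 20 irreducibles of dimension 2, each with multiplicity 2. Total dimension 10*1*1 + 20*2*2 = 90 = |G|.

Justification: General theorem: in the regular representation of a finite group G, each irreducible appears with multiplicity equal to its dimension. Check: dim(rho_reg) = sum d_i^2 = 1 + 1 + 1 + 1 + 1 + 1 + 1 + 1 + 1 + 1 + 4 + 4 + 4 + 4 + 4 + 4 + 4 + 4 + 4 + 4 + 4 + 4 + 4 + 4 + 4 + 4 + 4 + 4 + 4 + 4 = 90 = |G|.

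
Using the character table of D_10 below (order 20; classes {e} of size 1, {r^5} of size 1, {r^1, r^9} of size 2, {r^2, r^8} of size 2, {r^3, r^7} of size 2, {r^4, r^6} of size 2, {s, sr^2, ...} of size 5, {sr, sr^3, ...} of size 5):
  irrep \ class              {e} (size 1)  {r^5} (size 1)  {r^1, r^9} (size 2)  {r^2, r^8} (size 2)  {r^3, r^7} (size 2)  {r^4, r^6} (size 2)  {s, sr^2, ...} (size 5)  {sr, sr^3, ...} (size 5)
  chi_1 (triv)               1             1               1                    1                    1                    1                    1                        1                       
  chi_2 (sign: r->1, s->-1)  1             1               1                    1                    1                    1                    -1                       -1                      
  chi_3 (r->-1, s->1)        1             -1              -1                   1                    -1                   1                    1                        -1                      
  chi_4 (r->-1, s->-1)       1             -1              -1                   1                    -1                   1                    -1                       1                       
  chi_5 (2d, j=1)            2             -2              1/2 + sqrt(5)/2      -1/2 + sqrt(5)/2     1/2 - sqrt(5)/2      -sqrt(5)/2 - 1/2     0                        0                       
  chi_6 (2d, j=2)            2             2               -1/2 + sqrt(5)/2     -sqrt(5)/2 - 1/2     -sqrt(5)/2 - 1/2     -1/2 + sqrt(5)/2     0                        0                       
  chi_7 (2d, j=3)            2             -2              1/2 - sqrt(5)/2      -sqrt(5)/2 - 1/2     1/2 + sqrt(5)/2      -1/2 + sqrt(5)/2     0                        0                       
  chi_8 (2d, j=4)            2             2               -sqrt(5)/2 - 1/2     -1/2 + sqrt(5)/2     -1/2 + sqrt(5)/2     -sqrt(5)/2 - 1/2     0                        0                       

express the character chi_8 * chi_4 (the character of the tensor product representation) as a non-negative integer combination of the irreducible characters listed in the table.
chi_8 tensor chi_4 = chi_5 (all other irreducibles have multiplicity 0).

Reasoning: The character of a tensor product is the pointwise product (chi_8 * chi_4)(C) = chi_8(C) * chi_4(C):
  {e}: (2)*(1), {r^5}: (2)*(-1), {r^1, r^9}: (-sqrt(5)/2 - 1/2)*(-1), {r^2, r^8}: (-1/2 + sqrt(5)/2)*(1), {r^3, r^7}: (-1/2 + sqrt(5)/2)*(-1), {r^4, r^6}: (-sqrt(5)/2 - 1/2)*(1), {s, sr^2, ...}: (0)*(-1), {sr, sr^3, ...}: (0)*(1)
so (chi_8 * chi_4) takes values
  {e} -> 2, {r^5} -> -2, {r^1, r^9} -> 1/2 + sqrt(5)/2, {r^2, r^8} -> -1/2 + sqrt(5)/2, {r^3, r^7} -> 1/2 - sqrt(5)/2, {r^4, r^6} -> -sqrt(5)/2 - 1/2, {s, sr^2, ...} -> 0, {sr, sr^3, ...} -> 0.
Now take the inner product of this character with each irreducible chi from the table, <chi_8*chi_4, chi> = (1/20) sum_C |C| (chi_8*chi_4)(C) conj(chi(C)):
  <chi_8*chi_4, chi_1> = (1/20)[1*(2)*conj(1) + 1*(-2)*conj(1) + 2*(1/2 + sqrt(5)/2)*conj(1) + 2*(-1/2 + sqrt(5)/2)*conj(1) + 2*(1/2 - sqrt(5)/2)*conj(1) + 2*(-sqrt(5)/2 - 1/2)*conj(1) + 5*(0)*conj(1) + 5*(0)*conj(1)]
      = (1/20)[(2) + (-2) + (1 + sqrt(5)) + (-1 + sqrt(5)) + (1 - sqrt(5)) + (-sqrt(5) - 1) + (0) + (0)] = 0/20 = 0
  <chi_8*chi_4, chi_2> = (1/20)[1*(2)*conj(1) + 1*(-2)*conj(1) + 2*(1/2 + sqrt(5)/2)*conj(1) + 2*(-1/2 + sqrt(5)/2)*conj(1) + 2*(1/2 - sqrt(5)/2)*conj(1) + 2*(-sqrt(5)/2 - 1/2)*conj(1) + 5*(0)*conj(-1) + 5*(0)*conj(-1)]
      = (1/20)[(2) + (-2) + (1 + sqrt(5)) + (-1 + sqrt(5)) + (1 - sqrt(5)) + (-sqrt(5) - 1) + (0) + (0)] = 0/20 = 0
  <chi_8*chi_4, chi_3> = (1/20)[1*(2)*conj(1) + 1*(-2)*conj(-1) + 2*(1/2 + sqrt(5)/2)*conj(-1) + 2*(-1/2 + sqrt(5)/2)*conj(1) + 2*(1/2 - sqrt(5)/2)*conj(-1) + 2*(-sqrt(5)/2 - 1/2)*conj(1) + 5*(0)*conj(1) + 5*(0)*conj(-1)]
      = (1/20)[(2) + (2) + (-sqrt(5) - 1) + (-1 + sqrt(5)) + (-1 + sqrt(5)) + (-sqrt(5) - 1) + (0) + (0)] = 0/20 = 0
  <chi_8*chi_4, chi_4> = (1/20)[1*(2)*conj(1) + 1*(-2)*conj(-1) + 2*(1/2 + sqrt(5)/2)*conj(-1) + 2*(-1/2 + sqrt(5)/2)*conj(1) + 2*(1/2 - sqrt(5)/2)*conj(-1) + 2*(-sqrt(5)/2 - 1/2)*conj(1) + 5*(0)*conj(-1) + 5*(0)*conj(1)]
      = (1/20)[(2) + (2) + (-sqrt(5) - 1) + (-1 + sqrt(5)) + (-1 + sqrt(5)) + (-sqrt(5) - 1) + (0) + (0)] = 0/20 = 0
  <chi_8*chi_4, chi_5> = (1/20)[1*(2)*conj(2) + 1*(-2)*conj(-2) + 2*(1/2 + sqrt(5)/2)*conj(1/2 + sqrt(5)/2) + 2*(-1/2 + sqrt(5)/2)*conj(-1/2 + sqrt(5)/2) + 2*(1/2 - sqrt(5)/2)*conj(1/2 - sqrt(5)/2) + 2*(-sqrt(5)/2 - 1/2)*conj(-sqrt(5)/2 - 1/2) + 5*(0)*conj(0) + 5*(0)*conj(0)]
      = (1/20)[(4) + (4) + (sqrt(5) + 3) + (3 - sqrt(5)) + (3 - sqrt(5)) + (sqrt(5) + 3) + (0) + (0)] = 20/20 = 1
  <chi_8*chi_4, chi_6> = (1/20)[1*(2)*conj(2) + 1*(-2)*conj(2) + 2*(1/2 + sqrt(5)/2)*conj(-1/2 + sqrt(5)/2) + 2*(-1/2 + sqrt(5)/2)*conj(-sqrt(5)/2 - 1/2) + 2*(1/2 - sqrt(5)/2)*conj(-sqrt(5)/2 - 1/2) + 2*(-sqrt(5)/2 - 1/2)*conj(-1/2 + sqrt(5)/2) + 5*(0)*conj(0) + 5*(0)*conj(0)]
      = (1/20)[(4) + (-4) + (2) + (-2) + (2) + (-2) + (0) + (0)] = 0/20 = 0
  <chi_8*chi_4, chi_7> = (1/20)[1*(2)*conj(2) + 1*(-2)*conj(-2) + 2*(1/2 + sqrt(5)/2)*conj(1/2 - sqrt(5)/2) + 2*(-1/2 + sqrt(5)/2)*conj(-sqrt(5)/2 - 1/2) + 2*(1/2 - sqrt(5)/2)*conj(1/2 + sqrt(5)/2) + 2*(-sqrt(5)/2 - 1/2)*conj(-1/2 + sqrt(5)/2) + 5*(0)*conj(0) + 5*(0)*conj(0)]
      = (1/20)[(4) + (4) + (-2) + (-2) + (-2) + (-2) + (0) + (0)] = 0/20 = 0
  <chi_8*chi_4, chi_8> = (1/20)[1*(2)*conj(2) + 1*(-2)*conj(2) + 2*(1/2 + sqrt(5)/2)*conj(-sqrt(5)/2 - 1/2) + 2*(-1/2 + sqrt(5)/2)*conj(-1/2 + sqrt(5)/2) + 2*(1/2 - sqrt(5)/2)*conj(-1/2 + sqrt(5)/2) + 2*(-sqrt(5)/2 - 1/2)*conj(-sqrt(5)/2 - 1/2) + 5*(0)*conj(0) + 5*(0)*conj(0)]
      = (1/20)[(4) + (-4) + (-3 - sqrt(5)) + (3 - sqrt(5)) + (-3 + sqrt(5)) + (sqrt(5) + 3) + (0) + (0)] = 0/20 = 0
Hence the multiplicities are chi_5: 1. Dimension check: dim(chi_8)*dim(chi_4) = 2*1 = 2 and sum (mult * dim) = 1*2 = 2.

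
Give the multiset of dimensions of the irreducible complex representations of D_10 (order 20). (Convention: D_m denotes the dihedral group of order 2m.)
Dimensions: 1, 1, 1, 1, 2, 2, 2, 2

Reasoning: There are 8 irreducibles (= number of conjugacy classes). Their dimensions d_i satisfy sum d_i^2 = |G| = 20: 1 + 1 + 1 + 1 + 4 + 4 + 4 + 4 = 20.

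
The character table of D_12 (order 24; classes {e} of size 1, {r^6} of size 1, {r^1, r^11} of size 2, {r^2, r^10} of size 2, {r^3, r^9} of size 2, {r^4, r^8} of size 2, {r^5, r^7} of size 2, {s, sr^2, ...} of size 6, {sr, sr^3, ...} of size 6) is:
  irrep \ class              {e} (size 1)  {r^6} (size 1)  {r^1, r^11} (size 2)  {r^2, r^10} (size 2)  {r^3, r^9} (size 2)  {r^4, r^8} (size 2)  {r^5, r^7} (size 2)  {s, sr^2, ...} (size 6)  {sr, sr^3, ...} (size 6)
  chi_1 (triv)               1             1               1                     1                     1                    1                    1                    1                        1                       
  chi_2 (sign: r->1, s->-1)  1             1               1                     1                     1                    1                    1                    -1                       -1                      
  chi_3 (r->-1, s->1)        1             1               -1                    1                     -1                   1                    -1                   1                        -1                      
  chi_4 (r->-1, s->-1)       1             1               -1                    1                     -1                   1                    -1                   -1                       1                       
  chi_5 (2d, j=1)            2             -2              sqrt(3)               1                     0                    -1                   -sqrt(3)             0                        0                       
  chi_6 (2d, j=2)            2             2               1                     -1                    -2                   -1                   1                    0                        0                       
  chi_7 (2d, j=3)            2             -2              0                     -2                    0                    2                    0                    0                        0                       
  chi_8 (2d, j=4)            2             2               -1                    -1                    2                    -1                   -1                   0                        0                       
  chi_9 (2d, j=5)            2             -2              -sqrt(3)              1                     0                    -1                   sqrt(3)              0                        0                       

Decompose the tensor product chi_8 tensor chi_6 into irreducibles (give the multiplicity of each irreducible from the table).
chi_8 tensor chi_6 = chi_3 + chi_4 + chi_6 (all other irreducibles have multiplicity 0).

Derivation: The character of a tensor product is the pointwise product (chi_8 * chi_6)(C) = chi_8(C) * chi_6(C):
  {e}: (2)*(2), {r^6}: (2)*(2), {r^1, r^11}: (-1)*(1), {r^2, r^10}: (-1)*(-1), {r^3, r^9}: (2)*(-2), {r^4, r^8}: (-1)*(-1), {r^5, r^7}: (-1)*(1), {s, sr^2, ...}: (0)*(0), {sr, sr^3, ...}: (0)*(0)
so (chi_8 * chi_6) takes values
  {e} -> 4, {r^6} -> 4, {r^1, r^11} -> -1, {r^2, r^10} -> 1, {r^3, r^9} -> -4, {r^4, r^8} -> 1, {r^5, r^7} -> -1, {s, sr^2, ...} -> 0, {sr, sr^3, ...} -> 0.
Now take the inner product of this character with each irreducible chi from the table, <chi_8*chi_6, chi> = (1/24) sum_C |C| (chi_8*chi_6)(C) conj(chi(C)):
  <chi_8*chi_6, chi_1> = (1/24)[1*(4)*conj(1) + 1*(4)*conj(1) + 2*(-1)*conj(1) + 2*(1)*conj(1) + 2*(-4)*conj(1) + 2*(1)*conj(1) + 2*(-1)*conj(1) + 6*(0)*conj(1) + 6*(0)*conj(1)]
      = (1/24)[(4) + (4) + (-2) + (2) + (-8) + (2) + (-2) + (0) + (0)] = 0/24 = 0
  <chi_8*chi_6, chi_2> = (1/24)[1*(4)*conj(1) + 1*(4)*conj(1) + 2*(-1)*conj(1) + 2*(1)*conj(1) + 2*(-4)*conj(1) + 2*(1)*conj(1) + 2*(-1)*conj(1) + 6*(0)*conj(-1) + 6*(0)*conj(-1)]
      = (1/24)[(4) + (4) + (-2) + (2) + (-8) + (2) + (-2) + (0) + (0)] = 0/24 = 0
  <chi_8*chi_6, chi_3> = (1/24)[1*(4)*conj(1) + 1*(4)*conj(1) + 2*(-1)*conj(-1) + 2*(1)*conj(1) + 2*(-4)*conj(-1) + 2*(1)*conj(1) + 2*(-1)*conj(-1) + 6*(0)*conj(1) + 6*(0)*conj(-1)]
      = (1/24)[(4) + (4) + (2) + (2) + (8) + (2) + (2) + (0) + (0)] = 24/24 = 1
  <chi_8*chi_6, chi_4> = (1/24)[1*(4)*conj(1) + 1*(4)*conj(1) + 2*(-1)*conj(-1) + 2*(1)*conj(1) + 2*(-4)*conj(-1) + 2*(1)*conj(1) + 2*(-1)*conj(-1) + 6*(0)*conj(-1) + 6*(0)*conj(1)]
      = (1/24)[(4) + (4) + (2) + (2) + (8) + (2) + (2) + (0) + (0)] = 24/24 = 1
  <chi_8*chi_6, chi_5> = (1/24)[1*(4)*conj(2) + 1*(4)*conj(-2) + 2*(-1)*conj(sqrt(3)) + 2*(1)*conj(1) + 2*(-4)*conj(0) + 2*(1)*conj(-1) + 2*(-1)*conj(-sqrt(3)) + 6*(0)*conj(0) + 6*(0)*conj(0)]
      = (1/24)[(8) + (-8) + (-2*sqrt(3)) + (2) + (0) + (-2) + (2*sqrt(3)) + (0) + (0)] = 0/24 = 0
  <chi_8*chi_6, chi_6> = (1/24)[1*(4)*conj(2) + 1*(4)*conj(2) + 2*(-1)*conj(1) + 2*(1)*conj(-1) + 2*(-4)*conj(-2) + 2*(1)*conj(-1) + 2*(-1)*conj(1) + 6*(0)*conj(0) + 6*(0)*conj(0)]
      = (1/24)[(8) + (8) + (-2) + (-2) + (16) + (-2) + (-2) + (0) + (0)] = 24/24 = 1
  <chi_8*chi_6, chi_7> = (1/24)[1*(4)*conj(2) + 1*(4)*conj(-2) + 2*(-1)*conj(0) + 2*(1)*conj(-2) + 2*(-4)*conj(0) + 2*(1)*conj(2) + 2*(-1)*conj(0) + 6*(0)*conj(0) + 6*(0)*conj(0)]
      = (1/24)[(8) + (-8) + (0) + (-4) + (0) + (4) + (0) + (0) + (0)] = 0/24 = 0
  <chi_8*chi_6, chi_8> = (1/24)[1*(4)*conj(2) + 1*(4)*conj(2) + 2*(-1)*conj(-1) + 2*(1)*conj(-1) + 2*(-4)*conj(2) + 2*(1)*conj(-1) + 2*(-1)*conj(-1) + 6*(0)*conj(0) + 6*(0)*conj(0)]
      = (1/24)[(8) + (8) + (2) + (-2) + (-16) + (-2) + (2) + (0) + (0)] = 0/24 = 0
  <chi_8*chi_6, chi_9> = (1/24)[1*(4)*conj(2) + 1*(4)*conj(-2) + 2*(-1)*conj(-sqrt(3)) + 2*(1)*conj(1) + 2*(-4)*conj(0) + 2*(1)*conj(-1) + 2*(-1)*conj(sqrt(3)) + 6*(0)*conj(0) + 6*(0)*conj(0)]
      = (1/24)[(8) + (-8) + (2*sqrt(3)) + (2) + (0) + (-2) + (-2*sqrt(3)) + (0) + (0)] = 0/24 = 0
Hence the multiplicities are chi_3: 1, chi_4: 1, chi_6: 1. Dimension check: dim(chi_8)*dim(chi_6) = 2*2 = 4 and sum (mult * dim) = 1*1 + 1*1 + 1*2 = 4.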